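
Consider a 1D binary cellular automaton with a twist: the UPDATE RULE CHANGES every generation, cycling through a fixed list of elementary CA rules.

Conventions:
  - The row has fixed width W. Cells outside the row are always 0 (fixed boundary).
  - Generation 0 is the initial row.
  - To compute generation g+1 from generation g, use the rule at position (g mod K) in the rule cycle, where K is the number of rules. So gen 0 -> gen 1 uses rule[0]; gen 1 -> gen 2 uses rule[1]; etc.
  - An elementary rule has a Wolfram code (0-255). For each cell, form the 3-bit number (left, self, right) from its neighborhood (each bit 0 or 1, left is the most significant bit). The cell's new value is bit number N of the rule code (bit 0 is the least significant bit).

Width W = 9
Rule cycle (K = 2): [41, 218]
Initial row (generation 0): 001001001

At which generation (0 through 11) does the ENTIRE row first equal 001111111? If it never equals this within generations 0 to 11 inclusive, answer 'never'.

Gen 0: 001001001
Gen 1 (rule 41): 100000000
Gen 2 (rule 218): 010000000
Gen 3 (rule 41): 000111111
Gen 4 (rule 218): 001111111
Gen 5 (rule 41): 101000000
Gen 6 (rule 218): 000100000
Gen 7 (rule 41): 110001111
Gen 8 (rule 218): 111011111
Gen 9 (rule 41): 100110000
Gen 10 (rule 218): 011111000
Gen 11 (rule 41): 010000011

Answer: 4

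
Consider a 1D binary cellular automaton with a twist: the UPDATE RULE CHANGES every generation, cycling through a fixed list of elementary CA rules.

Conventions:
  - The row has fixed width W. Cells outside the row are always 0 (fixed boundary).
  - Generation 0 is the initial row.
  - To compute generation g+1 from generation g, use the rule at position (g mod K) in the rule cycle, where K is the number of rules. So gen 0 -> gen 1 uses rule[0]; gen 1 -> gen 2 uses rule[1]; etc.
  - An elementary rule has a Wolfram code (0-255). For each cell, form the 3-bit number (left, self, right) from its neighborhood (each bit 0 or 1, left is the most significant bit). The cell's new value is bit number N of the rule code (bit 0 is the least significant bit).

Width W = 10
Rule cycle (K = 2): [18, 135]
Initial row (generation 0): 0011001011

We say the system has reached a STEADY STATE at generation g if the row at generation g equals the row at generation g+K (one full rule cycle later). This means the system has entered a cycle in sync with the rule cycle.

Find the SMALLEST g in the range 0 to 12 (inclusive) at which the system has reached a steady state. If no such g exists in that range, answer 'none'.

Answer: 5

Derivation:
Gen 0: 0011001011
Gen 1 (rule 18): 0100110000
Gen 2 (rule 135): 1101000111
Gen 3 (rule 18): 0000101000
Gen 4 (rule 135): 1111101011
Gen 5 (rule 18): 0000000000
Gen 6 (rule 135): 1111111111
Gen 7 (rule 18): 0000000000
Gen 8 (rule 135): 1111111111
Gen 9 (rule 18): 0000000000
Gen 10 (rule 135): 1111111111
Gen 11 (rule 18): 0000000000
Gen 12 (rule 135): 1111111111
Gen 13 (rule 18): 0000000000
Gen 14 (rule 135): 1111111111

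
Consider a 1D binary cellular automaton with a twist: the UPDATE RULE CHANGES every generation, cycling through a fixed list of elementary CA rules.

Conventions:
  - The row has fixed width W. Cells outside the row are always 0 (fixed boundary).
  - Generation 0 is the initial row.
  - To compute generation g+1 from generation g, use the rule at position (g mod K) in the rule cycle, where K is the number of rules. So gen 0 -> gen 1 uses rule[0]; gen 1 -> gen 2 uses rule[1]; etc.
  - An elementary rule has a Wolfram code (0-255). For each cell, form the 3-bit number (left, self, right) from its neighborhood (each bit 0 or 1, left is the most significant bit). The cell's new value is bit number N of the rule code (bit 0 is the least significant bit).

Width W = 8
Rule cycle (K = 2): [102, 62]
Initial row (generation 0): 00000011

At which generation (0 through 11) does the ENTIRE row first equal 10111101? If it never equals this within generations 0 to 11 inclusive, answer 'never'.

Gen 0: 00000011
Gen 1 (rule 102): 00000101
Gen 2 (rule 62): 00001111
Gen 3 (rule 102): 00010001
Gen 4 (rule 62): 00111011
Gen 5 (rule 102): 01001101
Gen 6 (rule 62): 11111011
Gen 7 (rule 102): 00001101
Gen 8 (rule 62): 00011011
Gen 9 (rule 102): 00101101
Gen 10 (rule 62): 01111011
Gen 11 (rule 102): 10001101

Answer: never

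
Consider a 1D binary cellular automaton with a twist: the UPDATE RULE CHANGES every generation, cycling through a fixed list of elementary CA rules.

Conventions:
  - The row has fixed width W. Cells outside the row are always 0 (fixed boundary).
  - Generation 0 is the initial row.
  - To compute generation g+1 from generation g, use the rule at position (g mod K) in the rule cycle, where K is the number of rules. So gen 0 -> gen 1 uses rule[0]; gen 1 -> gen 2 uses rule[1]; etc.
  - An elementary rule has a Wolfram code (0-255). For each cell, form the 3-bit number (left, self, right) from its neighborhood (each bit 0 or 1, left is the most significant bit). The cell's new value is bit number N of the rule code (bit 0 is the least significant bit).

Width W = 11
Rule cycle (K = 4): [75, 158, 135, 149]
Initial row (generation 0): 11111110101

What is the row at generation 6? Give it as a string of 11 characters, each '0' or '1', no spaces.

Gen 0: 11111110101
Gen 1 (rule 75): 10000010000
Gen 2 (rule 158): 11000111000
Gen 3 (rule 135): 00011010011
Gen 4 (rule 149): 11000011000
Gen 5 (rule 75): 11011111011
Gen 6 (rule 158): 10011110010

Answer: 10011110010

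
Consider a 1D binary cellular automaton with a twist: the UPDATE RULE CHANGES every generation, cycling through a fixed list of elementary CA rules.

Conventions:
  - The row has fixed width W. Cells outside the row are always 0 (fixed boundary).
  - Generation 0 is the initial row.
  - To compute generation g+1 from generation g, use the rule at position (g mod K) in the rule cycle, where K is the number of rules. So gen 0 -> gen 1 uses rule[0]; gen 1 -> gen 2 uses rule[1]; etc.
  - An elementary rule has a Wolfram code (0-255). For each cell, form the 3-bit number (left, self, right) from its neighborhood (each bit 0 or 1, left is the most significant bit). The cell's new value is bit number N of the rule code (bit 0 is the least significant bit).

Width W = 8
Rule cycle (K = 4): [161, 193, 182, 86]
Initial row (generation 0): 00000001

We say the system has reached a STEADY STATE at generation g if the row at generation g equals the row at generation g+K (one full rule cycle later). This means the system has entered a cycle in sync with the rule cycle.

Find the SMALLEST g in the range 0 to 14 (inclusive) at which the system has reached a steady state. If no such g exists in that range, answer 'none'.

Answer: 5

Derivation:
Gen 0: 00000001
Gen 1 (rule 161): 11111100
Gen 2 (rule 193): 01111101
Gen 3 (rule 182): 10111011
Gen 4 (rule 86): 10001001
Gen 5 (rule 161): 00100000
Gen 6 (rule 193): 10001111
Gen 7 (rule 182): 11010110
Gen 8 (rule 86): 01010011
Gen 9 (rule 161): 00100000
Gen 10 (rule 193): 10001111
Gen 11 (rule 182): 11010110
Gen 12 (rule 86): 01010011
Gen 13 (rule 161): 00100000
Gen 14 (rule 193): 10001111
Gen 15 (rule 182): 11010110
Gen 16 (rule 86): 01010011
Gen 17 (rule 161): 00100000
Gen 18 (rule 193): 10001111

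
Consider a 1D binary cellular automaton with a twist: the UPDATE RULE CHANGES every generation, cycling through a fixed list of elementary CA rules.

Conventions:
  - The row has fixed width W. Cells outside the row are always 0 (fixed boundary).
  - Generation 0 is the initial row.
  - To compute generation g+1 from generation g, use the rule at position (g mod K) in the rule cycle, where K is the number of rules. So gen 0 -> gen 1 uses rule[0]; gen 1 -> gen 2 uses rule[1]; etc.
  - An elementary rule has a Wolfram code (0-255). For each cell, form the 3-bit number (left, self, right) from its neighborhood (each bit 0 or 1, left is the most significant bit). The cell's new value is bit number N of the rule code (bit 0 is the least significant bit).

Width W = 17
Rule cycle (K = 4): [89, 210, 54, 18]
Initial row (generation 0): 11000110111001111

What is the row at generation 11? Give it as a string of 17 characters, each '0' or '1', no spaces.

Answer: 11111100001001001

Derivation:
Gen 0: 11000110111001111
Gen 1 (rule 89): 11110110101101001
Gen 2 (rule 210): 01110010000100110
Gen 3 (rule 54): 10001111001111001
Gen 4 (rule 18): 01010000110000110
Gen 5 (rule 89): 00001110111110111
Gen 6 (rule 210): 00010110011110011
Gen 7 (rule 54): 00111001100001100
Gen 8 (rule 18): 01000110010010010
Gen 9 (rule 89): 00110111001001001
Gen 10 (rule 210): 01010011110110110
Gen 11 (rule 54): 11111100001001001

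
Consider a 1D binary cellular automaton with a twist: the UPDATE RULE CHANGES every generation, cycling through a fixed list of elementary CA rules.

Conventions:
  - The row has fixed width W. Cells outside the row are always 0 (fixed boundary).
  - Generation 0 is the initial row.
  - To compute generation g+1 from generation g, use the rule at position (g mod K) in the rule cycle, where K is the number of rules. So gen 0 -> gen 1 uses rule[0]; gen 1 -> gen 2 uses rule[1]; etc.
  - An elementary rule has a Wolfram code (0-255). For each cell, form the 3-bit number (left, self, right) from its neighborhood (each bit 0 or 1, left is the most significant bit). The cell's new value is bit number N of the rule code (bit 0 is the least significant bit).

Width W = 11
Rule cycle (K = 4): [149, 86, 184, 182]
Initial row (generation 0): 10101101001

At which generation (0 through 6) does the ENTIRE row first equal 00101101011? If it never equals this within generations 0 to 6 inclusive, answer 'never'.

Answer: never

Derivation:
Gen 0: 10101101001
Gen 1 (rule 149): 10100001101
Gen 2 (rule 86): 10110010101
Gen 3 (rule 184): 01101001010
Gen 4 (rule 182): 10011111111
Gen 5 (rule 149): 11001111110
Gen 6 (rule 86): 01110000011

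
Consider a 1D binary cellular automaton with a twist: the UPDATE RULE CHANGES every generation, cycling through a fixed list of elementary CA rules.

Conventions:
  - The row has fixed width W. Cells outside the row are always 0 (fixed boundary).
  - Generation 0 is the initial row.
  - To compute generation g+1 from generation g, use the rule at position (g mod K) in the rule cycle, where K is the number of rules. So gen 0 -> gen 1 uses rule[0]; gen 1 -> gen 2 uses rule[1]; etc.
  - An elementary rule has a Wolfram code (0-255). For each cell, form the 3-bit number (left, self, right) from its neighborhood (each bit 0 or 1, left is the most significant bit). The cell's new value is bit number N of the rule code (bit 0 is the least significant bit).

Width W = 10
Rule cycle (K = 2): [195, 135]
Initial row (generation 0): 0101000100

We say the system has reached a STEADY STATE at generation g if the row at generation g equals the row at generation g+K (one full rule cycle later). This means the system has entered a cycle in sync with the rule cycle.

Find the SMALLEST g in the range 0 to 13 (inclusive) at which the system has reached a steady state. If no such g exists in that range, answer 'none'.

Answer: 12

Derivation:
Gen 0: 0101000100
Gen 1 (rule 195): 1000011001
Gen 2 (rule 135): 1011100011
Gen 3 (rule 195): 0001101101
Gen 4 (rule 135): 1110000001
Gen 5 (rule 195): 0110111110
Gen 6 (rule 135): 1000011100
Gen 7 (rule 195): 0011101101
Gen 8 (rule 135): 1101000001
Gen 9 (rule 195): 0100011110
Gen 10 (rule 135): 1101101100
Gen 11 (rule 195): 0100100101
Gen 12 (rule 135): 1101101101
Gen 13 (rule 195): 0100100100
Gen 14 (rule 135): 1101101101
Gen 15 (rule 195): 0100100100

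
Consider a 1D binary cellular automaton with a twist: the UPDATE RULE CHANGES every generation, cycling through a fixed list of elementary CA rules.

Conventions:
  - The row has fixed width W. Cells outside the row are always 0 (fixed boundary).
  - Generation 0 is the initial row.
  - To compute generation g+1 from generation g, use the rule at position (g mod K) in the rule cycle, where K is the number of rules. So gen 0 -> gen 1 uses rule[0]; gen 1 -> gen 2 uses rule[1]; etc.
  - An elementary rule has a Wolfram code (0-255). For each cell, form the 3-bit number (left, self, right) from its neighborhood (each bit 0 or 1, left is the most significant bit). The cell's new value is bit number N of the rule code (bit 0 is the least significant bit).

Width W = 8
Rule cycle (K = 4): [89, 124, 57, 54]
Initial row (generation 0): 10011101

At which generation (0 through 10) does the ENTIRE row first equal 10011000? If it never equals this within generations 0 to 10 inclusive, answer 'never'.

Gen 0: 10011101
Gen 1 (rule 89): 01010100
Gen 2 (rule 124): 01111110
Gen 3 (rule 57): 01000001
Gen 4 (rule 54): 11100011
Gen 5 (rule 89): 10111011
Gen 6 (rule 124): 11101111
Gen 7 (rule 57): 10011000
Gen 8 (rule 54): 11100100
Gen 9 (rule 89): 10110011
Gen 10 (rule 124): 11111011

Answer: 7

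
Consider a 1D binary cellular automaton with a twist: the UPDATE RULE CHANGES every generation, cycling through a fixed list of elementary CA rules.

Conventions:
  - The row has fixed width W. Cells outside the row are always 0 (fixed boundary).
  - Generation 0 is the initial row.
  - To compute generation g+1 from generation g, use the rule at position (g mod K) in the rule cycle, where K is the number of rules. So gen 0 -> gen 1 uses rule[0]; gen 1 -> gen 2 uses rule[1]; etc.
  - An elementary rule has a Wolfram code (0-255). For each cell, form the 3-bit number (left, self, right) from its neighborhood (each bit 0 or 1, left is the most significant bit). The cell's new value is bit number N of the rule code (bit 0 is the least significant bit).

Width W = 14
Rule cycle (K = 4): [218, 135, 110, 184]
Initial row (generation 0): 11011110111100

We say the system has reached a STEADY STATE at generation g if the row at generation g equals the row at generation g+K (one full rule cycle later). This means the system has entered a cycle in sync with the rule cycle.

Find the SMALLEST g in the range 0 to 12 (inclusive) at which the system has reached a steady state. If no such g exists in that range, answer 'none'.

Gen 0: 11011110111100
Gen 1 (rule 218): 11011110111110
Gen 2 (rule 135): 00001100011100
Gen 3 (rule 110): 00011100110100
Gen 4 (rule 184): 00011010101010
Gen 5 (rule 218): 00111000000001
Gen 6 (rule 135): 11010011111111
Gen 7 (rule 110): 11110110000001
Gen 8 (rule 184): 11101101000000
Gen 9 (rule 218): 11101100100000
Gen 10 (rule 135): 01000001101111
Gen 11 (rule 110): 11000011111001
Gen 12 (rule 184): 10100011110100
Gen 13 (rule 218): 00010111110010
Gen 14 (rule 135): 11110011100110
Gen 15 (rule 110): 10010110101110
Gen 16 (rule 184): 01001101011101

Answer: none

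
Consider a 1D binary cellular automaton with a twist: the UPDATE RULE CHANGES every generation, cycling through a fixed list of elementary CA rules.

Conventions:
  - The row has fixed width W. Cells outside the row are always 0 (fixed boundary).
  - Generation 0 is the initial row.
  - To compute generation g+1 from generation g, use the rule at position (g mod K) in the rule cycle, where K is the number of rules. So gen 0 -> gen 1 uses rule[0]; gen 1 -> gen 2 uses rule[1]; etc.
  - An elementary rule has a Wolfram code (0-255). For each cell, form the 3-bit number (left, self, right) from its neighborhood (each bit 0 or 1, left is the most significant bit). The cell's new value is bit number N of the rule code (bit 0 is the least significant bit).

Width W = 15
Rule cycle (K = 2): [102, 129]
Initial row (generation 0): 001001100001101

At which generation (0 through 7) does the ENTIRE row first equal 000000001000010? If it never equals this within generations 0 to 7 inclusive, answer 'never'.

Answer: 2

Derivation:
Gen 0: 001001100001101
Gen 1 (rule 102): 011010100010111
Gen 2 (rule 129): 000000001000010
Gen 3 (rule 102): 000000011000110
Gen 4 (rule 129): 111111000010000
Gen 5 (rule 102): 000001000110000
Gen 6 (rule 129): 111100010000111
Gen 7 (rule 102): 000100110001001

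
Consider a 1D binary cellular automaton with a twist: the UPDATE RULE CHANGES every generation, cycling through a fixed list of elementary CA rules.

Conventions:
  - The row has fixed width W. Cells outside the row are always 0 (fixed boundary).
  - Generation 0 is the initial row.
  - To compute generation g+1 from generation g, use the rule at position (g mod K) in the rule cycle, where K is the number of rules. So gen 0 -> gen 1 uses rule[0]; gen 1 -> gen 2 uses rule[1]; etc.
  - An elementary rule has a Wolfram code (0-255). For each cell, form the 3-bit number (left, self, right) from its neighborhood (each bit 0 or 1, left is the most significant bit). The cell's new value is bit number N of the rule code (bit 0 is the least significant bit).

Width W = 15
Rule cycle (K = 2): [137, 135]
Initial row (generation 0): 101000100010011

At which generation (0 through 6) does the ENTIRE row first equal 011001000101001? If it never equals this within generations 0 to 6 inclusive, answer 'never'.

Answer: 4

Derivation:
Gen 0: 101000100010011
Gen 1 (rule 137): 000010001000010
Gen 2 (rule 135): 111110111011110
Gen 3 (rule 137): 111100110011100
Gen 4 (rule 135): 011001000101001
Gen 5 (rule 137): 010000010000000
Gen 6 (rule 135): 110111110111111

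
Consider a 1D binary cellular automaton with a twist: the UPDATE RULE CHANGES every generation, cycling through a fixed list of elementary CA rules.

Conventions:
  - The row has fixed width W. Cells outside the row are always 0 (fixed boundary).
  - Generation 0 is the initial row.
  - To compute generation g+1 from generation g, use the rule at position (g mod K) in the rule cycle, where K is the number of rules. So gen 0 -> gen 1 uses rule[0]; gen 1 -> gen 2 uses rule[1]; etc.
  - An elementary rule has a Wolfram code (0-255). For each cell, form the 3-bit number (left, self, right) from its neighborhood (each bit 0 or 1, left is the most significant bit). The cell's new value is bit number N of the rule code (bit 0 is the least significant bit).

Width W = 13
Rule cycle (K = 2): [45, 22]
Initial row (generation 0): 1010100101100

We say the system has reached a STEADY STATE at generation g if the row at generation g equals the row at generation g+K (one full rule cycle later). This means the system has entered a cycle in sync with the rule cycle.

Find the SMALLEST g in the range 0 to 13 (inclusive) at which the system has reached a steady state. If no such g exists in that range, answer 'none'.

Answer: 13

Derivation:
Gen 0: 1010100101100
Gen 1 (rule 45): 1111100111001
Gen 2 (rule 22): 0000011000111
Gen 3 (rule 45): 1111010010100
Gen 4 (rule 22): 0000011110110
Gen 5 (rule 45): 1111010001100
Gen 6 (rule 22): 0000011010010
Gen 7 (rule 45): 1111010110010
Gen 8 (rule 22): 0000010001111
Gen 9 (rule 45): 1111010101000
Gen 10 (rule 22): 0000010101100
Gen 11 (rule 45): 1111011111001
Gen 12 (rule 22): 0000000000111
Gen 13 (rule 45): 1111111110100
Gen 14 (rule 22): 0000000000110
Gen 15 (rule 45): 1111111110100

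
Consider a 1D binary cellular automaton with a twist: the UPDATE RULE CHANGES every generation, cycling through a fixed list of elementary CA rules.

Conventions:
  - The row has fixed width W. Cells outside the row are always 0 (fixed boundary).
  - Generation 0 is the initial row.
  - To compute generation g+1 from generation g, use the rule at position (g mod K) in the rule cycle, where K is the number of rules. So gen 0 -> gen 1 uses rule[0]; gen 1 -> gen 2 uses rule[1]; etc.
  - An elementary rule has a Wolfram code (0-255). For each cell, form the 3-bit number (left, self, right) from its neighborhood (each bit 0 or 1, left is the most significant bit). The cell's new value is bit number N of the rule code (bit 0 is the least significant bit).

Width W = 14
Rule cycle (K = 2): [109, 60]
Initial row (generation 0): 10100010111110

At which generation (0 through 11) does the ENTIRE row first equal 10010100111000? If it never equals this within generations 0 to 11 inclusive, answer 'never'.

Gen 0: 10100010111110
Gen 1 (rule 109): 11101011100010
Gen 2 (rule 60): 10011110010011
Gen 3 (rule 109): 10010010010011
Gen 4 (rule 60): 11011011011010
Gen 5 (rule 109): 11111111111110
Gen 6 (rule 60): 10000000000001
Gen 7 (rule 109): 10111111111101
Gen 8 (rule 60): 11100000000011
Gen 9 (rule 109): 10101111111011
Gen 10 (rule 60): 11111000000110
Gen 11 (rule 109): 10001011110110

Answer: never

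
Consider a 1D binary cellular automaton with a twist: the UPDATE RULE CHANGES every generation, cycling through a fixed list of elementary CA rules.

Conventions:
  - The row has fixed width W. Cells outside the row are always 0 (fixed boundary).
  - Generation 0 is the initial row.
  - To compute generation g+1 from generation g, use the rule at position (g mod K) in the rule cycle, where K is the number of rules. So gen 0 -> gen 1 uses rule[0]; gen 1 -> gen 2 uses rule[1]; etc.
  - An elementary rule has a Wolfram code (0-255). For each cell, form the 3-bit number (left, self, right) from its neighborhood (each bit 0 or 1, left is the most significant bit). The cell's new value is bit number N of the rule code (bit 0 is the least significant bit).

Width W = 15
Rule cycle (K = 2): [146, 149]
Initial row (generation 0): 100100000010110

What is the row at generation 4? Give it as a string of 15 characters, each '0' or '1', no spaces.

Answer: 110100011000111

Derivation:
Gen 0: 100100000010110
Gen 1 (rule 146): 011010000100001
Gen 2 (rule 149): 000011110111101
Gen 3 (rule 146): 000101100011000
Gen 4 (rule 149): 110100011000111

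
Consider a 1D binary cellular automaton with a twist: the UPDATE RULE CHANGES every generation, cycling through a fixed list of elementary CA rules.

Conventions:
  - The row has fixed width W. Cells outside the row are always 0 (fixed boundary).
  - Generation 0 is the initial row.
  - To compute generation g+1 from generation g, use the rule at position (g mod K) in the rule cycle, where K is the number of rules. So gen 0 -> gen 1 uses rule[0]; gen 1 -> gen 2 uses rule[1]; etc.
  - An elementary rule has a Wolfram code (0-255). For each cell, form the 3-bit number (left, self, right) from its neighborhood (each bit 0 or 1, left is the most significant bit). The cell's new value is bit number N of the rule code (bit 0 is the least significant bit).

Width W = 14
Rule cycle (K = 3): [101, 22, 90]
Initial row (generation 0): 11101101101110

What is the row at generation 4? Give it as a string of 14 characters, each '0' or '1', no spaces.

Answer: 11101111001001

Derivation:
Gen 0: 11101101101110
Gen 1 (rule 101): 00110110110010
Gen 2 (rule 22): 01000000001111
Gen 3 (rule 90): 10100000011001
Gen 4 (rule 101): 11101111001001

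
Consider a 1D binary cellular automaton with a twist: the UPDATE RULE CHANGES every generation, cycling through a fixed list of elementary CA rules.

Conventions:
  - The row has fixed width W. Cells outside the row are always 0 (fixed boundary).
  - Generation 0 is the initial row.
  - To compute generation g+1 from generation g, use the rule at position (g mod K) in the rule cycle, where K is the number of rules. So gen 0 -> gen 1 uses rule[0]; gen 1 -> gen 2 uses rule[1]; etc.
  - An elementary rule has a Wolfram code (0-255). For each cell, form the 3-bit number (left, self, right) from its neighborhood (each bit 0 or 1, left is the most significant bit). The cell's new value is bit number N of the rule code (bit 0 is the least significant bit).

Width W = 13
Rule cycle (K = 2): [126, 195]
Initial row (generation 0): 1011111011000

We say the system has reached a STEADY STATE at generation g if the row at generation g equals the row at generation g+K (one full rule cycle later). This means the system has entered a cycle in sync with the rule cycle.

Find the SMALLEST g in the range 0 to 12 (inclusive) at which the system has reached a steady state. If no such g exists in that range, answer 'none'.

Answer: none

Derivation:
Gen 0: 1011111011000
Gen 1 (rule 126): 1110001111100
Gen 2 (rule 195): 0110110111101
Gen 3 (rule 126): 1111111100111
Gen 4 (rule 195): 0111111101011
Gen 5 (rule 126): 1100000111111
Gen 6 (rule 195): 0101111011111
Gen 7 (rule 126): 1111001110001
Gen 8 (rule 195): 0111010110110
Gen 9 (rule 126): 1101111111111
Gen 10 (rule 195): 0100111111111
Gen 11 (rule 126): 1111100000001
Gen 12 (rule 195): 0111101111110
Gen 13 (rule 126): 1100111000011
Gen 14 (rule 195): 0101011011101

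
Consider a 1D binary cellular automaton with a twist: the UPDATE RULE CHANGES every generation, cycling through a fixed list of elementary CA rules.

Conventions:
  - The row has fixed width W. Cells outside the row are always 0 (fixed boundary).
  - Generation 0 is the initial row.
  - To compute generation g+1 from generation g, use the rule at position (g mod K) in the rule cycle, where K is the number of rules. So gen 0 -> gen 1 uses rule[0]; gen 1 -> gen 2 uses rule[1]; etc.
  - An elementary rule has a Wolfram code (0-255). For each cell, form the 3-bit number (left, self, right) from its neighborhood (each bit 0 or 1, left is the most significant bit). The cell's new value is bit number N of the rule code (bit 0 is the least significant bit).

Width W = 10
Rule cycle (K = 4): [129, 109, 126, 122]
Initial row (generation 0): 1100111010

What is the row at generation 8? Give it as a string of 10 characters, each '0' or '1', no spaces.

Answer: 1000000110

Derivation:
Gen 0: 1100111010
Gen 1 (rule 129): 0000010000
Gen 2 (rule 109): 1111010111
Gen 3 (rule 126): 1001111101
Gen 4 (rule 122): 0111000110
Gen 5 (rule 129): 0010010000
Gen 6 (rule 109): 1010010111
Gen 7 (rule 126): 1111111101
Gen 8 (rule 122): 1000000110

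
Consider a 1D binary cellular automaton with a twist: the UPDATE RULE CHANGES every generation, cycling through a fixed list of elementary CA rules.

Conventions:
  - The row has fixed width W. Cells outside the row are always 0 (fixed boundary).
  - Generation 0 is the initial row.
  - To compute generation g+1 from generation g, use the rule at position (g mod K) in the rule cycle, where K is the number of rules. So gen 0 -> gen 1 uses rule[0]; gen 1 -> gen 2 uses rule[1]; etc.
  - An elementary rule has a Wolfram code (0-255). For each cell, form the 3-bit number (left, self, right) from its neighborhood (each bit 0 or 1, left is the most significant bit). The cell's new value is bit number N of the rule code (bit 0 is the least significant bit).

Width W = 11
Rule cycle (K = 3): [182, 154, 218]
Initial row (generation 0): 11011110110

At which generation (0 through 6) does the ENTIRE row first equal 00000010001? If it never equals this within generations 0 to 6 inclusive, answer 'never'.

Gen 0: 11011110110
Gen 1 (rule 182): 00101101001
Gen 2 (rule 154): 01001000110
Gen 3 (rule 218): 10110101111
Gen 4 (rule 182): 11001110110
Gen 5 (rule 154): 10111100101
Gen 6 (rule 218): 00111111000

Answer: never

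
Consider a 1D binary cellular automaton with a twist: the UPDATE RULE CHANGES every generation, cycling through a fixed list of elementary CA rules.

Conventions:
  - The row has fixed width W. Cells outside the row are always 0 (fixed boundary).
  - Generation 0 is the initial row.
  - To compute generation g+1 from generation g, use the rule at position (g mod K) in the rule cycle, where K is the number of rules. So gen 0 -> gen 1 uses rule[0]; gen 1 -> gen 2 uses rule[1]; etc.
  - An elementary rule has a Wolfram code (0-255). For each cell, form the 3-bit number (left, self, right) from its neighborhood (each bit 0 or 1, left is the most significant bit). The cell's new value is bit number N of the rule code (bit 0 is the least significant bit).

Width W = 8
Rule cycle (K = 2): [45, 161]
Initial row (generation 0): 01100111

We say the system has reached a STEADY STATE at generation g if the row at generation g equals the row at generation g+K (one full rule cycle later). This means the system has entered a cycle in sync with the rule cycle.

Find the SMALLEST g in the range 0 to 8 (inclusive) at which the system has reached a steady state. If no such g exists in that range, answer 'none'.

Answer: none

Derivation:
Gen 0: 01100111
Gen 1 (rule 45): 01000100
Gen 2 (rule 161): 00010001
Gen 3 (rule 45): 11010101
Gen 4 (rule 161): 00101010
Gen 5 (rule 45): 10111110
Gen 6 (rule 161): 01011100
Gen 7 (rule 45): 01110001
Gen 8 (rule 161): 00100100
Gen 9 (rule 45): 10100101
Gen 10 (rule 161): 01000010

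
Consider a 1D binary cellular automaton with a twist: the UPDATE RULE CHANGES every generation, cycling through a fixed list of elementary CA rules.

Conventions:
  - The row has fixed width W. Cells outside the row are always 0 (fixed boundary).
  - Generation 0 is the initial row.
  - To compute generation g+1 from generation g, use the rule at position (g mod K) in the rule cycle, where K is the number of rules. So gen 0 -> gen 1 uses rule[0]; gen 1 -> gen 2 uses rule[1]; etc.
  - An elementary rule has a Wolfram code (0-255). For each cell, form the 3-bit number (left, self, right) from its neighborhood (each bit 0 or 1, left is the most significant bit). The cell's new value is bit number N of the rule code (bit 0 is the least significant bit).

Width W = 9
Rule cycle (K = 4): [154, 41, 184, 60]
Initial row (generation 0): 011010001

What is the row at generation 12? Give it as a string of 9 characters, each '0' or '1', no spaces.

Answer: 011111001

Derivation:
Gen 0: 011010001
Gen 1 (rule 154): 110001010
Gen 2 (rule 41): 100100100
Gen 3 (rule 184): 010010010
Gen 4 (rule 60): 011011011
Gen 5 (rule 154): 110010010
Gen 6 (rule 41): 100000000
Gen 7 (rule 184): 010000000
Gen 8 (rule 60): 011000000
Gen 9 (rule 154): 110100000
Gen 10 (rule 41): 101001111
Gen 11 (rule 184): 010101110
Gen 12 (rule 60): 011111001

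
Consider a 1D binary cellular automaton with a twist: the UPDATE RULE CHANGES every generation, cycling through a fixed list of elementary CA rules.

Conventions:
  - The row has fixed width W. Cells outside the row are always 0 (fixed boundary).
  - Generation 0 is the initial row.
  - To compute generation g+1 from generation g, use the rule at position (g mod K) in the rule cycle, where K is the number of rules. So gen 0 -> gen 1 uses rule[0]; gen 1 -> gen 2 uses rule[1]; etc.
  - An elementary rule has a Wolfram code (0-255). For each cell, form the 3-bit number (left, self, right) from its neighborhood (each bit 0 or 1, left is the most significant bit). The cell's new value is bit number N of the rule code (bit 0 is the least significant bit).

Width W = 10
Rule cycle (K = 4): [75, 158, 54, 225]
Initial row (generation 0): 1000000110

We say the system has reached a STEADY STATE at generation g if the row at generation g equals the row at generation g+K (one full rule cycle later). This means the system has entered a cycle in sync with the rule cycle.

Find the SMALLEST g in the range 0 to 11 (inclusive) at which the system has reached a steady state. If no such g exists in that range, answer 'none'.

Answer: none

Derivation:
Gen 0: 1000000110
Gen 1 (rule 75): 0011111110
Gen 2 (rule 158): 0111111101
Gen 3 (rule 54): 1000000011
Gen 4 (rule 225): 0011111001
Gen 5 (rule 75): 1110001010
Gen 6 (rule 158): 1101011011
Gen 7 (rule 54): 0011100100
Gen 8 (rule 225): 1001100001
Gen 9 (rule 75): 0011101110
Gen 10 (rule 158): 0111001101
Gen 11 (rule 54): 1000110011
Gen 12 (rule 225): 0010010001
Gen 13 (rule 75): 1100100110
Gen 14 (rule 158): 1011111101
Gen 15 (rule 54): 1100000011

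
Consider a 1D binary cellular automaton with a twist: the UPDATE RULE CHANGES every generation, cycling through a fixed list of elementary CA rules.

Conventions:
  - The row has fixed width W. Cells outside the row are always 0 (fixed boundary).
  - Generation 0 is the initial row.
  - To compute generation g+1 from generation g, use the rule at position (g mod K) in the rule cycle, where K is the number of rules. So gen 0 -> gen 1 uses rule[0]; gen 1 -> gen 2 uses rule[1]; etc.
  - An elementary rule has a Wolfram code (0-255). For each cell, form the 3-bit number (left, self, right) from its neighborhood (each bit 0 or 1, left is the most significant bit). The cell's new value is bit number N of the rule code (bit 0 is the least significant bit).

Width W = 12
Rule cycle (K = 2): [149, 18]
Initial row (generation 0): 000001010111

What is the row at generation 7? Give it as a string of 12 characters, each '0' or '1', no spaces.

Gen 0: 000001010111
Gen 1 (rule 149): 111101010010
Gen 2 (rule 18): 000000001101
Gen 3 (rule 149): 111111100001
Gen 4 (rule 18): 000000010010
Gen 5 (rule 149): 111111011011
Gen 6 (rule 18): 000000000000
Gen 7 (rule 149): 111111111111

Answer: 111111111111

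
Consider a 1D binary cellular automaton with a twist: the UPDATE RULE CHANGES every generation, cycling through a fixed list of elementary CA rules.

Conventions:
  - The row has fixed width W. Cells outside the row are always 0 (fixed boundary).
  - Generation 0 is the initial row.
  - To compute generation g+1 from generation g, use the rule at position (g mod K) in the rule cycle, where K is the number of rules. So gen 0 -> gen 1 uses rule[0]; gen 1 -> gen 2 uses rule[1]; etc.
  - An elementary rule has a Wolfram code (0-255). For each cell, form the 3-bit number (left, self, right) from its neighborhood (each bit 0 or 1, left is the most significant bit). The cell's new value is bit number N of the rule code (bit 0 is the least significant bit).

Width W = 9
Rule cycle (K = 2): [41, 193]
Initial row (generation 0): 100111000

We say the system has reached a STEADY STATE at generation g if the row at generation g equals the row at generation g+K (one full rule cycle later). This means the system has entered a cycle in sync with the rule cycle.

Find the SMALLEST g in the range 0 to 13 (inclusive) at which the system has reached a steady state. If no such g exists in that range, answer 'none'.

Answer: 11

Derivation:
Gen 0: 100111000
Gen 1 (rule 41): 000100011
Gen 2 (rule 193): 110001001
Gen 3 (rule 41): 100100000
Gen 4 (rule 193): 000001111
Gen 5 (rule 41): 111101000
Gen 6 (rule 193): 011100011
Gen 7 (rule 41): 010001010
Gen 8 (rule 193): 000100000
Gen 9 (rule 41): 110001111
Gen 10 (rule 193): 010100111
Gen 11 (rule 41): 001000100
Gen 12 (rule 193): 100010001
Gen 13 (rule 41): 001000100
Gen 14 (rule 193): 100010001
Gen 15 (rule 41): 001000100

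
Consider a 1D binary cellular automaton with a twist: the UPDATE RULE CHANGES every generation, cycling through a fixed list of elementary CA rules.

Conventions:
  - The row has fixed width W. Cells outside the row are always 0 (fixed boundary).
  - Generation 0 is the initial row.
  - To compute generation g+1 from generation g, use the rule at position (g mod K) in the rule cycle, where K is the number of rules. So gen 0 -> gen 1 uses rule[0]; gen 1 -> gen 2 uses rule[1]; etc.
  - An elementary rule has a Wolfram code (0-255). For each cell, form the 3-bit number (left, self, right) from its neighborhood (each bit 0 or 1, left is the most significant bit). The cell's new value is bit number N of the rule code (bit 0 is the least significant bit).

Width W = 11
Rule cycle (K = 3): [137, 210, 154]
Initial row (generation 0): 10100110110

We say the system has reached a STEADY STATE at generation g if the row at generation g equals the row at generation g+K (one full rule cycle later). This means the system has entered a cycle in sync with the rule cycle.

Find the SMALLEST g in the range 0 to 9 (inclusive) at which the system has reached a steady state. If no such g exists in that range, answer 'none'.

Gen 0: 10100110110
Gen 1 (rule 137): 00000100100
Gen 2 (rule 210): 00001011010
Gen 3 (rule 154): 00010010001
Gen 4 (rule 137): 11000000100
Gen 5 (rule 210): 01100001010
Gen 6 (rule 154): 11010010001
Gen 7 (rule 137): 10000000100
Gen 8 (rule 210): 01000001010
Gen 9 (rule 154): 10100010001
Gen 10 (rule 137): 00001000100
Gen 11 (rule 210): 00010101010
Gen 12 (rule 154): 00100000001

Answer: none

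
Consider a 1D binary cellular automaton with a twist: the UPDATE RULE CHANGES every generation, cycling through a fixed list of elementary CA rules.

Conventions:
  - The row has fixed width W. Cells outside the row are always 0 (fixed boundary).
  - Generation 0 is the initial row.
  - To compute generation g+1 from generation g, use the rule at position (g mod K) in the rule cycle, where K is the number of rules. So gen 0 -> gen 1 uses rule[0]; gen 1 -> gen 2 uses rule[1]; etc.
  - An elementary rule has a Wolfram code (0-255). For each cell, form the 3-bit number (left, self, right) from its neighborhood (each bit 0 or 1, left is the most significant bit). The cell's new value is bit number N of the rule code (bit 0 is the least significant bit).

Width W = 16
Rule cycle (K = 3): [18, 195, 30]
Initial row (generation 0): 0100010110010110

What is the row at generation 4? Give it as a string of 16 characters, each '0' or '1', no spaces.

Gen 0: 0100010110010110
Gen 1 (rule 18): 1010100001100001
Gen 2 (rule 195): 0000001110101110
Gen 3 (rule 30): 0000011000101001
Gen 4 (rule 18): 0000100101000110

Answer: 0000100101000110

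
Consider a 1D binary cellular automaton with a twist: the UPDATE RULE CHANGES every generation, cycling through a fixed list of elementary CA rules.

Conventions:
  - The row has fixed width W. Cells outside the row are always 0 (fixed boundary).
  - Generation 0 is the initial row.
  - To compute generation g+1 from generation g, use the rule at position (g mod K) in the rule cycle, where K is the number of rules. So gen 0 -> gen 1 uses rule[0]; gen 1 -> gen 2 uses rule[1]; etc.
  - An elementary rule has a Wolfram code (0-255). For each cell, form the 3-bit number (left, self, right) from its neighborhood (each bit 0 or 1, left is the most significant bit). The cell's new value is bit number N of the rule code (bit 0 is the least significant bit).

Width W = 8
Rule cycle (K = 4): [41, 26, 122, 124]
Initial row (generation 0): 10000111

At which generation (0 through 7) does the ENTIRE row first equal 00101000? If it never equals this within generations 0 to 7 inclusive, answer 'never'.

Gen 0: 10000111
Gen 1 (rule 41): 00110100
Gen 2 (rule 26): 01100010
Gen 3 (rule 122): 11110101
Gen 4 (rule 124): 10011111
Gen 5 (rule 41): 00010000
Gen 6 (rule 26): 00101000
Gen 7 (rule 122): 01010100

Answer: 6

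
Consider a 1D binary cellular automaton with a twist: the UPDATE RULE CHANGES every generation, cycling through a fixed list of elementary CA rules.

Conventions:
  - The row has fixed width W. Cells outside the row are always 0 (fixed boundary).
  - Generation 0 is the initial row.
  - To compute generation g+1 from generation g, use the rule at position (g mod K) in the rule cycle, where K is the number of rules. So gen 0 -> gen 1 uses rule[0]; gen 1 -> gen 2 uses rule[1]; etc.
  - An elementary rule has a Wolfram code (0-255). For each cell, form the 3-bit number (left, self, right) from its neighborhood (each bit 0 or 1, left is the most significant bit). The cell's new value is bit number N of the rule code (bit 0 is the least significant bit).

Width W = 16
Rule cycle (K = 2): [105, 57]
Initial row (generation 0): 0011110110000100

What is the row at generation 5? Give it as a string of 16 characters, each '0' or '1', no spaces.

Gen 0: 0011110110000100
Gen 1 (rule 105): 1010011110110001
Gen 2 (rule 57): 0101010001101100
Gen 3 (rule 105): 0010100101111101
Gen 4 (rule 57): 1001010011000010
Gen 5 (rule 105): 0000100011011000

Answer: 0000100011011000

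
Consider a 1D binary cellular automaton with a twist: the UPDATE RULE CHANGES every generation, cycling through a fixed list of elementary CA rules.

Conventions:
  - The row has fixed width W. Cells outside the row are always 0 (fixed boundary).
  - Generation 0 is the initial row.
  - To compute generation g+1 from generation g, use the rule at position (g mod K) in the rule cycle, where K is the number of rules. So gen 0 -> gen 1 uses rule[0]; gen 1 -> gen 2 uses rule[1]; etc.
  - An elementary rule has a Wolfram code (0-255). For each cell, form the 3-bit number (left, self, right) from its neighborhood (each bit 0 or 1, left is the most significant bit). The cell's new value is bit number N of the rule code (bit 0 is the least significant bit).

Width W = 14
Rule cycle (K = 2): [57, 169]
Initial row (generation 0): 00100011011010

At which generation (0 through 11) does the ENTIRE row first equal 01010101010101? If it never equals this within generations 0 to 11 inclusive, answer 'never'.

Answer: 7

Derivation:
Gen 0: 00100011011010
Gen 1 (rule 57): 10011010110101
Gen 2 (rule 169): 00010101101010
Gen 3 (rule 57): 11001011010101
Gen 4 (rule 169): 10000110101010
Gen 5 (rule 57): 01110101010101
Gen 6 (rule 169): 01101010101010
Gen 7 (rule 57): 01010101010101
Gen 8 (rule 169): 00101010101010
Gen 9 (rule 57): 10010101010101
Gen 10 (rule 169): 00001010101010
Gen 11 (rule 57): 11100101010101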